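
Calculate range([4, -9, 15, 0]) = 24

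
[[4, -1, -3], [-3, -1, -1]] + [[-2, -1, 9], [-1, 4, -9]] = [[2, -2, 6], [-4, 3, -10]]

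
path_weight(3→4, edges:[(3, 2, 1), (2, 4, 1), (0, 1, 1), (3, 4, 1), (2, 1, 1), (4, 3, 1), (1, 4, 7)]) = 1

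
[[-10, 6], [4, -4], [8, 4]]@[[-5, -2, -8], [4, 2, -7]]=[[74, 32, 38], [-36, -16, -4], [-24, -8, -92]]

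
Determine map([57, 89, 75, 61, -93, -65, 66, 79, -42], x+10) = 57+10=67, 89+10=99, 75+10=85, 61+10=71, -93+10=-83, -65+10=-55, 66+10=76, 79+10=89, -42+10=-32
= [67, 99, 85, 71, -83, -55, 76, 89, -32]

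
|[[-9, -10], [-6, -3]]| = -33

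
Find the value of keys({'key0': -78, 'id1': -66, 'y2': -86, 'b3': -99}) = ['key0', 'id1', 'y2', 'b3']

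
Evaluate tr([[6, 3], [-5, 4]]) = 10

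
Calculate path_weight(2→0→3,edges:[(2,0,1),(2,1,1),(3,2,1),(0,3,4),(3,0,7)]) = w(2→0)=1 + w(0→3)=4
= 5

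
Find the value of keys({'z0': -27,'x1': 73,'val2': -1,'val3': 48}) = ['z0', 'x1', 'val2', 'val3']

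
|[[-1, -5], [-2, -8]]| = (-1)*(-8) - (-5)*(-2)
= -2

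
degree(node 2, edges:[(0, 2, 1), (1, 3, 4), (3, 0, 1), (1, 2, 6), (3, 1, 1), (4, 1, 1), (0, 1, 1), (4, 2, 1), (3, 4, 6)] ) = 3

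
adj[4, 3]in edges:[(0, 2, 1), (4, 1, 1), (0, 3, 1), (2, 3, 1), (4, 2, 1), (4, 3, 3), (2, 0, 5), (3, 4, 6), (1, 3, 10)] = 3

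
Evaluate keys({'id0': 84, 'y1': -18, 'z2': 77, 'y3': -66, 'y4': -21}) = ['id0', 'y1', 'z2', 'y3', 'y4']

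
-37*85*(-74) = 232730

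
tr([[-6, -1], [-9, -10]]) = diagonal: (-6) + (-10)
= -16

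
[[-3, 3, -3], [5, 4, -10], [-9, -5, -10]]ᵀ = [[-3, 5, -9], [3, 4, -5], [-3, -10, -10]]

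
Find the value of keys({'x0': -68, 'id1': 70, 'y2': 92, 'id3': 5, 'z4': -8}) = ['x0', 'id1', 'y2', 'id3', 'z4']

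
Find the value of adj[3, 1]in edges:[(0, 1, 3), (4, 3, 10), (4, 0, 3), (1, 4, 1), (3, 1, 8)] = 8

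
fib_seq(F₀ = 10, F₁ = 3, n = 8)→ [10, 3, 13, 16, 29, 45, 74, 119]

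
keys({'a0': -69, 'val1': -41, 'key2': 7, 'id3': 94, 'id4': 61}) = ['a0', 'val1', 'key2', 'id3', 'id4']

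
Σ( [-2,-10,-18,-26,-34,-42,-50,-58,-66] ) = (-2) + (-10) + (-18) + (-26) + (-34) + (-42) + (-50) + (-58) + (-66)
= -306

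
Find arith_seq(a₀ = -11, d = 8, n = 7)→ a_0 = -11 + 0*8 = -11
a_1 = -11 + 1*8 = -3
a_2 = -11 + 2*8 = 5
...
= [-11, -3, 5, 13, 21, 29, 37]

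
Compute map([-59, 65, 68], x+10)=[-49, 75, 78]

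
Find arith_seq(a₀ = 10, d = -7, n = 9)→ a_0 = 10 + 0*-7 = 10
a_1 = 10 + 1*-7 = 3
a_2 = 10 + 2*-7 = -4
...
= [10, 3, -4, -11, -18, -25, -32, -39, -46]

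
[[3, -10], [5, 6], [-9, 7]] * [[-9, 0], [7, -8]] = [[-97, 80], [-3, -48], [130, -56]]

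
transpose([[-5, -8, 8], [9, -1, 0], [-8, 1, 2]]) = [[-5, 9, -8], [-8, -1, 1], [8, 0, 2]]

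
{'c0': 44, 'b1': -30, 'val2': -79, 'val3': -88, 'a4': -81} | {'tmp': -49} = {'c0': 44, 'b1': -30, 'val2': -79, 'val3': -88, 'a4': -81, 'tmp': -49}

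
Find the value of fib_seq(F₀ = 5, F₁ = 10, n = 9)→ F_2 = F_1 + F_0 = 15
F_3 = F_2 + F_1 = 25
F_4 = F_3 + F_2 = 40
...
= [5, 10, 15, 25, 40, 65, 105, 170, 275]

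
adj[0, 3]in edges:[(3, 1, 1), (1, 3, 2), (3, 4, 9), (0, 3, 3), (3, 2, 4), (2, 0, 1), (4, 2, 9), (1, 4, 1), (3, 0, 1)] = 3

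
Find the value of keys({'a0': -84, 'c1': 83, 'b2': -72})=['a0', 'c1', 'b2']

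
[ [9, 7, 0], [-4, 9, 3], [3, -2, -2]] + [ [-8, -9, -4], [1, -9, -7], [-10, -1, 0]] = [[1, -2, -4], [-3, 0, -4], [-7, -3, -2]]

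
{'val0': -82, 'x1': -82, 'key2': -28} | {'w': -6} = {'val0': -82, 'x1': -82, 'key2': -28, 'w': -6}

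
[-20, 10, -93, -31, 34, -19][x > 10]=keep x where x > 10: -20✗, 10✗, -93✗, -31✗, 34✓, -19✗
= [34]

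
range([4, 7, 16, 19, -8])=27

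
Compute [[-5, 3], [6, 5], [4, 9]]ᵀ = [[-5, 6, 4], [3, 5, 9]]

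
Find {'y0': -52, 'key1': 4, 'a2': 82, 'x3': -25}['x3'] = -25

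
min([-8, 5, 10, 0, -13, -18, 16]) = -18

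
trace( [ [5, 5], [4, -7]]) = -2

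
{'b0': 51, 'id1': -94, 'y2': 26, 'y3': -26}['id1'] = -94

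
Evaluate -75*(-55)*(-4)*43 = -709500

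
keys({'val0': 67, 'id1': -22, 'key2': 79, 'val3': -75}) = ['val0', 'id1', 'key2', 'val3']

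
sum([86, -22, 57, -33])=86 + (-22) + 57 + (-33)
= 88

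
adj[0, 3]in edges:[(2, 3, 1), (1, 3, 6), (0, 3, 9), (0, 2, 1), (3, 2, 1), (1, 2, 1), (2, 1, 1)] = 9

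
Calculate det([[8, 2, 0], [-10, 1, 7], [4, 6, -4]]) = (1)*(8)*det([[1, 7], [6, -4]]) + (-1)*(2)*det([[-10, 7], [4, -4]]) + (1)*(0)*det([[-10, 1], [4, 6]])
= -368 + -24 + 0
= -392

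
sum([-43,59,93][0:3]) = 109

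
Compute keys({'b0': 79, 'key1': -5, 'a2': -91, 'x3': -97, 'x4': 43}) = ['b0', 'key1', 'a2', 'x3', 'x4']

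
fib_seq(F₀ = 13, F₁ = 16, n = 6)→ F_2 = F_1 + F_0 = 29
F_3 = F_2 + F_1 = 45
F_4 = F_3 + F_2 = 74
...
= [13, 16, 29, 45, 74, 119]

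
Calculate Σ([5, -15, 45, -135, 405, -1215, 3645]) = 5 + -15 + 45 + -135 + 405 + -1215 + 3645
= 2735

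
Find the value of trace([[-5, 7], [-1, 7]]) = diagonal: (-5) + 7
= 2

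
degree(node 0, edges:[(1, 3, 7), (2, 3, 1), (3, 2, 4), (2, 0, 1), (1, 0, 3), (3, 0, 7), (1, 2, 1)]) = 3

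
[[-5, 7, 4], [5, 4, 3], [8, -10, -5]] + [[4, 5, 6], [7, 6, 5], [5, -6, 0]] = [[-1, 12, 10], [12, 10, 8], [13, -16, -5]]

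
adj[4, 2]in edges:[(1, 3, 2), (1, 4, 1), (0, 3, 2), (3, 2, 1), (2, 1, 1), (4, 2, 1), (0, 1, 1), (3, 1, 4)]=1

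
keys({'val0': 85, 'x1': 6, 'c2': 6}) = ['val0', 'x1', 'c2']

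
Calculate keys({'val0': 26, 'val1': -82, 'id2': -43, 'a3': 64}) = ['val0', 'val1', 'id2', 'a3']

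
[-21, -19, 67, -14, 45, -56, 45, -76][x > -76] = [-21, -19, 67, -14, 45, -56, 45]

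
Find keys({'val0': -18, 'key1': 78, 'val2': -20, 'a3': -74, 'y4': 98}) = ['val0', 'key1', 'val2', 'a3', 'y4']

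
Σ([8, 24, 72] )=8 + 24 + 72
= 104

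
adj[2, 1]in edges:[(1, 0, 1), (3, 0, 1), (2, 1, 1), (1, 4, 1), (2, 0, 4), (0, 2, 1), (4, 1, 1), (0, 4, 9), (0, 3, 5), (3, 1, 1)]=1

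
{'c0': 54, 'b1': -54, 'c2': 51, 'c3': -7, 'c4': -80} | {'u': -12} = {'c0': 54, 'b1': -54, 'c2': 51, 'c3': -7, 'c4': -80, 'u': -12}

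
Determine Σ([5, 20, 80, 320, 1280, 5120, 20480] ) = 27305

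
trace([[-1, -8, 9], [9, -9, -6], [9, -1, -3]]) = diagonal: (-1) + (-9) + (-3)
= -13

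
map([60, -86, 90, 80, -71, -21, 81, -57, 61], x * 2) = 60*2=120, -86*2=-172, 90*2=180, 80*2=160, -71*2=-142, -21*2=-42, 81*2=162, -57*2=-114, 61*2=122
= [120, -172, 180, 160, -142, -42, 162, -114, 122]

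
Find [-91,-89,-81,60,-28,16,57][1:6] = [-89, -81, 60, -28, 16]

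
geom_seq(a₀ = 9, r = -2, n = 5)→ a_0 = 9*(-2)^0 = 9
a_1 = 9*(-2)^1 = -18
a_2 = 9*(-2)^2 = 36
...
= [9, -18, 36, -72, 144]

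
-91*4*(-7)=2548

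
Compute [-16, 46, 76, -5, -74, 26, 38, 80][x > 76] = keep x where x > 76: -16✗, 46✗, 76✗, -5✗, -74✗, 26✗, 38✗, 80✓
= [80]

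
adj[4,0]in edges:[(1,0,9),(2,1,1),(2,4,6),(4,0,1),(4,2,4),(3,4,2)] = 1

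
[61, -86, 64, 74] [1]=-86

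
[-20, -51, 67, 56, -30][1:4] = [-51, 67, 56]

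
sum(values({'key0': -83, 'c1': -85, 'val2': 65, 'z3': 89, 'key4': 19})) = 5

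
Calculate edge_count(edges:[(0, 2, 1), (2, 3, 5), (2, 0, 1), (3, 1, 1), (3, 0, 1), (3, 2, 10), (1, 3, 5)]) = 7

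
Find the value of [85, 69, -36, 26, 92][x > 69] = [85, 92]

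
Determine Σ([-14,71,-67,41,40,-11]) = (-14) + 71 + (-67) + 41 + 40 + (-11)
= 60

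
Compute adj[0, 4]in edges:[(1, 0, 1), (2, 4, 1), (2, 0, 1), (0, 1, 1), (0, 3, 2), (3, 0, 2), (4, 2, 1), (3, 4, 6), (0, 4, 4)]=4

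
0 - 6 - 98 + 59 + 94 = 49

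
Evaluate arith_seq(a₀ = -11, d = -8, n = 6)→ a_0 = -11 + 0*-8 = -11
a_1 = -11 + 1*-8 = -19
a_2 = -11 + 2*-8 = -27
...
= [-11, -19, -27, -35, -43, -51]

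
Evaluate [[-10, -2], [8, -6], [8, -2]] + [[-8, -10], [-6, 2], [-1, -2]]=[[-18, -12], [2, -4], [7, -4]]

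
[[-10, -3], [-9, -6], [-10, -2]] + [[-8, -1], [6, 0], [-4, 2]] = [[-18, -4], [-3, -6], [-14, 0]]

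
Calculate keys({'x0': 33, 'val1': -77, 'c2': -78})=['x0', 'val1', 'c2']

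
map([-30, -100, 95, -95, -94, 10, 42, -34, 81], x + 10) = -30+10=-20, -100+10=-90, 95+10=105, -95+10=-85, -94+10=-84, 10+10=20, 42+10=52, -34+10=-24, 81+10=91
= [-20, -90, 105, -85, -84, 20, 52, -24, 91]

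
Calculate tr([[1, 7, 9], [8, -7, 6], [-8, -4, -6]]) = -12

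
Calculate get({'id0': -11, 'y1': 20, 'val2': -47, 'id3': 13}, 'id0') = -11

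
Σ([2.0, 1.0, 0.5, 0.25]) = 2.0 + 1.0 + 0.5 + 0.25
= 3.75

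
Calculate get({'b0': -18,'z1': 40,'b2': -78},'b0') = -18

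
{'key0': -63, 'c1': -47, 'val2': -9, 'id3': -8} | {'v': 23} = {'key0': -63, 'c1': -47, 'val2': -9, 'id3': -8, 'v': 23}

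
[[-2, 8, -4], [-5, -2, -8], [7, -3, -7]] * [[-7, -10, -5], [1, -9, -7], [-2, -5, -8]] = [[30, -32, -14], [49, 108, 103], [-38, -8, 42]]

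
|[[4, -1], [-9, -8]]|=-41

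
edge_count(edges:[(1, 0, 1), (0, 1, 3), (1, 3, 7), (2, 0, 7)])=4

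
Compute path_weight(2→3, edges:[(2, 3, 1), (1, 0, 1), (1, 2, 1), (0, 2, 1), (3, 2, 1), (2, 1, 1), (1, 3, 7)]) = w(2→3)=1
= 1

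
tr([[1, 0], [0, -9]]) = -8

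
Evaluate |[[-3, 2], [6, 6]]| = -30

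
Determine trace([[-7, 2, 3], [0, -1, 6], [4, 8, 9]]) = 1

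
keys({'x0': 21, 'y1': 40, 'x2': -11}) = ['x0', 'y1', 'x2']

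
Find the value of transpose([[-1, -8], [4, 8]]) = [[-1, 4], [-8, 8]]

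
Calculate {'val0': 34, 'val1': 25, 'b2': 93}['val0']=34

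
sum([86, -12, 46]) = 120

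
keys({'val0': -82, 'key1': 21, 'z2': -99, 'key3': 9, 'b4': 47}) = ['val0', 'key1', 'z2', 'key3', 'b4']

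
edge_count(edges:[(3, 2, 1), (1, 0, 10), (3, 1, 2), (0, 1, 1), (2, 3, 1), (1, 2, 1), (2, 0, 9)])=7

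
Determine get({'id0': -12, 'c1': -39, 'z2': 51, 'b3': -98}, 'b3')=-98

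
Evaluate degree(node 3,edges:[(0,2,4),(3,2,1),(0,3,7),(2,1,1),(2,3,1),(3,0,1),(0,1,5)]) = 4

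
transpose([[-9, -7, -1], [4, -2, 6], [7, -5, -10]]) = [[-9, 4, 7], [-7, -2, -5], [-1, 6, -10]]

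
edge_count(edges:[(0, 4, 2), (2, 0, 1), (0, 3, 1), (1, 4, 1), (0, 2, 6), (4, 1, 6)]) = 6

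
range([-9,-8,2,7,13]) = 22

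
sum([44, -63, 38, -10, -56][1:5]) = slice → [-63, 38, -10, -56]
(-63) + 38 + (-10) + (-56)
= -91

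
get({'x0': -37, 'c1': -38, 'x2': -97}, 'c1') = -38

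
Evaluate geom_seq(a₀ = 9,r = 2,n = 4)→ a_0 = 9*2^0 = 9
a_1 = 9*2^1 = 18
a_2 = 9*2^2 = 36
...
= [9, 18, 36, 72]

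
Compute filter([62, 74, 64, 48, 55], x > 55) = keep x where x > 55: 62✓, 74✓, 64✓, 48✗, 55✗
= [62, 74, 64]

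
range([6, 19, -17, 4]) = 36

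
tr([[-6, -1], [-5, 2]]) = -4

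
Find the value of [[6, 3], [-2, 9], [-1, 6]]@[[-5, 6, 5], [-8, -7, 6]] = [[-54, 15, 48], [-62, -75, 44], [-43, -48, 31]]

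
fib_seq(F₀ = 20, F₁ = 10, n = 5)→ F_2 = F_1 + F_0 = 30
F_3 = F_2 + F_1 = 40
F_4 = F_3 + F_2 = 70
= [20, 10, 30, 40, 70]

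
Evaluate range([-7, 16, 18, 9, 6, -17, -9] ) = 35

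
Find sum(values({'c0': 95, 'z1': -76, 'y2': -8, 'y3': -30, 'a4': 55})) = 95 + (-76) + (-8) + (-30) + 55
= 36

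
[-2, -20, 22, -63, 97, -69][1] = -20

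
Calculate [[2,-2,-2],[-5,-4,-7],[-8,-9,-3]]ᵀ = [[2, -5, -8], [-2, -4, -9], [-2, -7, -3]]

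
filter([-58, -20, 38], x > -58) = keep x where x > -58: -58✗, -20✓, 38✓
= [-20, 38]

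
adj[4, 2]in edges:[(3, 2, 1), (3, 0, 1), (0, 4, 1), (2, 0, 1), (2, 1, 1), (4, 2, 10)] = 10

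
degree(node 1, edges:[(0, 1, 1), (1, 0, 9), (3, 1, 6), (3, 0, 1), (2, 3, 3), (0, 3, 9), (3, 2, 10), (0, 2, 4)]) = 3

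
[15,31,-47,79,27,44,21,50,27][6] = 21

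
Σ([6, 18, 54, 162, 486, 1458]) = 2184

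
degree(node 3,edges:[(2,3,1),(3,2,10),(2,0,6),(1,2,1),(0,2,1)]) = incident: (2,3), (3,2)
= 2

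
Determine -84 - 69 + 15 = -138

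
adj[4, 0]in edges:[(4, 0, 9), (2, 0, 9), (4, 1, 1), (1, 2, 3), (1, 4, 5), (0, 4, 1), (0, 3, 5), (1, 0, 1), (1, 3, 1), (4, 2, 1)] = 9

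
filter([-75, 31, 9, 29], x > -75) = [31, 9, 29]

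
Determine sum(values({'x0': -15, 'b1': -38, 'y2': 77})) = (-15) + (-38) + 77
= 24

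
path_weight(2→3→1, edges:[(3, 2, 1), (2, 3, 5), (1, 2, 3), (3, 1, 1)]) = w(2→3)=5 + w(3→1)=1
= 6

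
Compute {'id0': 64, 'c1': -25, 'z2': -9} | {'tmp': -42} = {'id0': 64, 'c1': -25, 'z2': -9, 'tmp': -42}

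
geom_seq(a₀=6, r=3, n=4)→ [6, 18, 54, 162]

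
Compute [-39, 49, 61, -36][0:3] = [-39, 49, 61]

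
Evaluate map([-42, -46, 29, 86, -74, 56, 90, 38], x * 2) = -42*2=-84, -46*2=-92, 29*2=58, 86*2=172, -74*2=-148, 56*2=112, 90*2=180, 38*2=76
= [-84, -92, 58, 172, -148, 112, 180, 76]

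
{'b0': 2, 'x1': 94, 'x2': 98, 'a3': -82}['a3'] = -82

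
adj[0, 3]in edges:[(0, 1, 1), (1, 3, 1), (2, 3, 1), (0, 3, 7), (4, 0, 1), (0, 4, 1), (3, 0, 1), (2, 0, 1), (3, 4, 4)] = 7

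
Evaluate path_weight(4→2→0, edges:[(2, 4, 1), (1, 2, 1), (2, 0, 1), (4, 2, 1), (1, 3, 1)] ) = w(4→2)=1 + w(2→0)=1
= 2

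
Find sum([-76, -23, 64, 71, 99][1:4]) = slice → [-23, 64, 71]
(-23) + 64 + 71
= 112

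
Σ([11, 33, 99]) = 11 + 33 + 99
= 143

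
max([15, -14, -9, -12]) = 15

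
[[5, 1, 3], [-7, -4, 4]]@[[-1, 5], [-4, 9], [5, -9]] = [[6, 7], [43, -107]]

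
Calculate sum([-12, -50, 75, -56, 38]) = (-12) + (-50) + 75 + (-56) + 38
= -5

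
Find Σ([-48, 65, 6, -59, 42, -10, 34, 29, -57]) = (-48) + 65 + 6 + (-59) + 42 + (-10) + 34 + 29 + (-57)
= 2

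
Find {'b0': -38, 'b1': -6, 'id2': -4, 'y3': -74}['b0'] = -38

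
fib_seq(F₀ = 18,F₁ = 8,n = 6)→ F_2 = F_1 + F_0 = 26
F_3 = F_2 + F_1 = 34
F_4 = F_3 + F_2 = 60
...
= [18, 8, 26, 34, 60, 94]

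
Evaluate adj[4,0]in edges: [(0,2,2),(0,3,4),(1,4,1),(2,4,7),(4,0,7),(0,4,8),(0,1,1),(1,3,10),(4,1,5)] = 7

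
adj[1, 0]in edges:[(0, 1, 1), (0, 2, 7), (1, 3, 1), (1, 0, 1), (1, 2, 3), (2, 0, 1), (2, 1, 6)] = 1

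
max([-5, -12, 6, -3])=6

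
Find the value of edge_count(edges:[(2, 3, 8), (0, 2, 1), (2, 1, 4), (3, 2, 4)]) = 4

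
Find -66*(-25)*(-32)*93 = -4910400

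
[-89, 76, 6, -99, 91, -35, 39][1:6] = [76, 6, -99, 91, -35]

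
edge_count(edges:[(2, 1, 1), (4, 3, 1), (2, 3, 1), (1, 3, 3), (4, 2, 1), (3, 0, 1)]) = 6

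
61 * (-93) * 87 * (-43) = 21222693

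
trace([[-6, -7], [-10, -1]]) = -7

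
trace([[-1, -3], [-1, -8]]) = -9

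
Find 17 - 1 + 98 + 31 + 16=161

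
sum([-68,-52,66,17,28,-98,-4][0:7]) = -111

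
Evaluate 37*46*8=13616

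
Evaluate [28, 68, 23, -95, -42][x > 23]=keep x where x > 23: 28✓, 68✓, 23✗, -95✗, -42✗
= [28, 68]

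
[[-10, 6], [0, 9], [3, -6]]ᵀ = [[-10, 0, 3], [6, 9, -6]]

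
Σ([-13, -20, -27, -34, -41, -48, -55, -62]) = -300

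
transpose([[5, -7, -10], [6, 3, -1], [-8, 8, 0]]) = [[5, 6, -8], [-7, 3, 8], [-10, -1, 0]]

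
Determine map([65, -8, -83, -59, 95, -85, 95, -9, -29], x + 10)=[75, 2, -73, -49, 105, -75, 105, 1, -19]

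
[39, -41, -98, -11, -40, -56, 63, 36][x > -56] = [39, -41, -11, -40, 63, 36]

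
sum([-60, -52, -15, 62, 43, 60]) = (-60) + (-52) + (-15) + 62 + 43 + 60
= 38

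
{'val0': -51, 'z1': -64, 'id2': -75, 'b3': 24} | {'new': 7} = {'val0': -51, 'z1': -64, 'id2': -75, 'b3': 24, 'new': 7}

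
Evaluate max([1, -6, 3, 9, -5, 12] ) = 12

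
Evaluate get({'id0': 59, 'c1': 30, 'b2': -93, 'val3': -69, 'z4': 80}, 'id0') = 59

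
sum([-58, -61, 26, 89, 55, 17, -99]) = -31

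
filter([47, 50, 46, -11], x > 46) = [47, 50]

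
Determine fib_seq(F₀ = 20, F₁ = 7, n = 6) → F_2 = F_1 + F_0 = 27
F_3 = F_2 + F_1 = 34
F_4 = F_3 + F_2 = 61
...
= [20, 7, 27, 34, 61, 95]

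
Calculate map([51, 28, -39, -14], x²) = [2601, 784, 1521, 196]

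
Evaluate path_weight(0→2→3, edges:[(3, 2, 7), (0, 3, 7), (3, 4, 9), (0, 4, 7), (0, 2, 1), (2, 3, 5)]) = w(0→2)=1 + w(2→3)=5
= 6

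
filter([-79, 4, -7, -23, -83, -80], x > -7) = [4]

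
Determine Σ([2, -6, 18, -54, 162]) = 122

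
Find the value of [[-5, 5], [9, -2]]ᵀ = [[-5, 9], [5, -2]]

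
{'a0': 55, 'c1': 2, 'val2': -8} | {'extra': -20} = {'a0': 55, 'c1': 2, 'val2': -8, 'extra': -20}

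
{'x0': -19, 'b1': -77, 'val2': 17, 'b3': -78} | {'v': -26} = {'x0': -19, 'b1': -77, 'val2': 17, 'b3': -78, 'v': -26}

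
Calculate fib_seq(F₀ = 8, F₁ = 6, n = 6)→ F_2 = F_1 + F_0 = 14
F_3 = F_2 + F_1 = 20
F_4 = F_3 + F_2 = 34
...
= [8, 6, 14, 20, 34, 54]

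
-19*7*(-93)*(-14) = -173166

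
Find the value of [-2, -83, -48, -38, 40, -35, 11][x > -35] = [-2, 40, 11]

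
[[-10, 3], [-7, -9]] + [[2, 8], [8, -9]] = [[-8, 11], [1, -18]]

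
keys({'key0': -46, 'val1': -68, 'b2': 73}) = ['key0', 'val1', 'b2']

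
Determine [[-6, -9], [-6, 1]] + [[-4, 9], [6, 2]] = [[-10, 0], [0, 3]]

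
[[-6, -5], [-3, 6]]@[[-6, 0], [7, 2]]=[[1, -10], [60, 12]]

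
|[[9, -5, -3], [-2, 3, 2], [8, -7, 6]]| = (1)*(9)*det([[3, 2], [-7, 6]]) + (-1)*(-5)*det([[-2, 2], [8, 6]]) + (1)*(-3)*det([[-2, 3], [8, -7]])
= 288 + -140 + 30
= 178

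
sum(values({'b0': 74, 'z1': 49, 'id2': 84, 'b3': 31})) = 238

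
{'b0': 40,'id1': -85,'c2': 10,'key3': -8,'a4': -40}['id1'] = -85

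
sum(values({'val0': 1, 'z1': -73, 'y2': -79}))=-151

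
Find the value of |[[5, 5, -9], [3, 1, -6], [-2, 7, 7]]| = (1)*(5)*det([[1, -6], [7, 7]]) + (-1)*(5)*det([[3, -6], [-2, 7]]) + (1)*(-9)*det([[3, 1], [-2, 7]])
= 245 + -45 + -207
= -7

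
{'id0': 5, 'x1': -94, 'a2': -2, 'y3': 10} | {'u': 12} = {'id0': 5, 'x1': -94, 'a2': -2, 'y3': 10, 'u': 12}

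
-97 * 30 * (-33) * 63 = 6049890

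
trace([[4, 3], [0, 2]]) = diagonal: 4 + 2
= 6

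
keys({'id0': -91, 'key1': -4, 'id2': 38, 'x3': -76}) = ['id0', 'key1', 'id2', 'x3']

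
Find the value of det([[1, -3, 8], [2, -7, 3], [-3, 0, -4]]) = (1)*(1)*det([[-7, 3], [0, -4]]) + (-1)*(-3)*det([[2, 3], [-3, -4]]) + (1)*(8)*det([[2, -7], [-3, 0]])
= 28 + 3 + -168
= -137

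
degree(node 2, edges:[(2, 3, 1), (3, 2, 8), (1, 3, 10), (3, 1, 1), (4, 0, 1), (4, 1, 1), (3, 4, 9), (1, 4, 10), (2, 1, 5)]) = incident: (2,3), (3,2), (2,1)
= 3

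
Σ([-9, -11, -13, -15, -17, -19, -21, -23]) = (-9) + (-11) + (-13) + (-15) + (-17) + (-19) + (-21) + (-23)
= -128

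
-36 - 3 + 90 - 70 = -19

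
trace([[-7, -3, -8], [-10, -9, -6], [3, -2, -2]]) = -18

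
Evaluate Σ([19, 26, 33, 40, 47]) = 165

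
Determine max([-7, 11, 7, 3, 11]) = 11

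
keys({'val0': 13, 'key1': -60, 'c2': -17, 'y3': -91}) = ['val0', 'key1', 'c2', 'y3']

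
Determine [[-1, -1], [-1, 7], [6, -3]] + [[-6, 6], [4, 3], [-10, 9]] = [[-7, 5], [3, 10], [-4, 6]]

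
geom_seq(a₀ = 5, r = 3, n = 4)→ a_0 = 5*3^0 = 5
a_1 = 5*3^1 = 15
a_2 = 5*3^2 = 45
...
= [5, 15, 45, 135]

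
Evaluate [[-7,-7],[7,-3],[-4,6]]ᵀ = [[-7, 7, -4], [-7, -3, 6]]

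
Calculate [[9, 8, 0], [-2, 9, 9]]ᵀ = [[9, -2], [8, 9], [0, 9]]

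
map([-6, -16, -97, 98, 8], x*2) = [-12, -32, -194, 196, 16]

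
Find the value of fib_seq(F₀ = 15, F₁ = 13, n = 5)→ F_2 = F_1 + F_0 = 28
F_3 = F_2 + F_1 = 41
F_4 = F_3 + F_2 = 69
= [15, 13, 28, 41, 69]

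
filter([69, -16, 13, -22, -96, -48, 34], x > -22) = [69, -16, 13, 34]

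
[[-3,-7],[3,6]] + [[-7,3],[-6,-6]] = [[-10, -4], [-3, 0]]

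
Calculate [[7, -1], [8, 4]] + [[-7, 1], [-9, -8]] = [[0, 0], [-1, -4]]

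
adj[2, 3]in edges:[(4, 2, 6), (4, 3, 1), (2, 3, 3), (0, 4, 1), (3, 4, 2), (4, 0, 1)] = 3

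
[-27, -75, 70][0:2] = [-27, -75]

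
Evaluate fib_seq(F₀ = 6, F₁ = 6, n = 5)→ F_2 = F_1 + F_0 = 12
F_3 = F_2 + F_1 = 18
F_4 = F_3 + F_2 = 30
= [6, 6, 12, 18, 30]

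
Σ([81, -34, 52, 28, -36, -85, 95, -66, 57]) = 81 + (-34) + 52 + 28 + (-36) + (-85) + 95 + (-66) + 57
= 92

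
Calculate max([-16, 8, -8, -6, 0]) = 8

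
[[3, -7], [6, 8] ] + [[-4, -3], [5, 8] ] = [[-1, -10], [11, 16]]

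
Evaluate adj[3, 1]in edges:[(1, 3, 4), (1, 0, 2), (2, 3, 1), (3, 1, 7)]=7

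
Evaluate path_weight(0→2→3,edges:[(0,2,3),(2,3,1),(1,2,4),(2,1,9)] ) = w(0→2)=3 + w(2→3)=1
= 4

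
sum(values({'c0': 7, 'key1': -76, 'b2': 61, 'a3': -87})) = 7 + (-76) + 61 + (-87)
= -95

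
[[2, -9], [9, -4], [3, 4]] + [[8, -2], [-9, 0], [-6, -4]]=[[10, -11], [0, -4], [-3, 0]]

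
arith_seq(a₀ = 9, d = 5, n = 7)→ [9, 14, 19, 24, 29, 34, 39]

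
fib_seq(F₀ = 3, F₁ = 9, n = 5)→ [3, 9, 12, 21, 33]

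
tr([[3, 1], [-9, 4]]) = diagonal: 3 + 4
= 7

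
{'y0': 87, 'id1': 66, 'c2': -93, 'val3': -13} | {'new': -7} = {'y0': 87, 'id1': 66, 'c2': -93, 'val3': -13, 'new': -7}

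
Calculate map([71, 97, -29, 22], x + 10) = [81, 107, -19, 32]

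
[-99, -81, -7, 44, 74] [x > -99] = [-81, -7, 44, 74]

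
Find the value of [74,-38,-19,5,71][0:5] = [74, -38, -19, 5, 71]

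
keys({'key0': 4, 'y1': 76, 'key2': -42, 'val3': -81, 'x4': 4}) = ['key0', 'y1', 'key2', 'val3', 'x4']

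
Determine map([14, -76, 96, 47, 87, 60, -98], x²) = (14)²=196, (-76)²=5776, (96)²=9216, (47)²=2209, (87)²=7569, (60)²=3600, (-98)²=9604
= [196, 5776, 9216, 2209, 7569, 3600, 9604]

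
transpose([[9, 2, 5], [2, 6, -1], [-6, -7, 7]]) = [[9, 2, -6], [2, 6, -7], [5, -1, 7]]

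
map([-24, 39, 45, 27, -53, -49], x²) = (-24)²=576, (39)²=1521, (45)²=2025, (27)²=729, (-53)²=2809, (-49)²=2401
= [576, 1521, 2025, 729, 2809, 2401]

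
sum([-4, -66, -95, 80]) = (-4) + (-66) + (-95) + 80
= -85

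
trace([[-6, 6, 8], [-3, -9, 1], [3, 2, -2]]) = -17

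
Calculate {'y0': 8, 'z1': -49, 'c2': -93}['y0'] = 8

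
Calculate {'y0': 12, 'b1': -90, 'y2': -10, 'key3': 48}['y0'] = 12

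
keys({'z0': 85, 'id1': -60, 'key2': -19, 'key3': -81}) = ['z0', 'id1', 'key2', 'key3']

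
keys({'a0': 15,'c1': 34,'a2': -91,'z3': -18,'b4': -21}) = ['a0', 'c1', 'a2', 'z3', 'b4']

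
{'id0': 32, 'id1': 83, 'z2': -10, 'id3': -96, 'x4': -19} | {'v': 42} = {'id0': 32, 'id1': 83, 'z2': -10, 'id3': -96, 'x4': -19, 'v': 42}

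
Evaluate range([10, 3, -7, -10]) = 20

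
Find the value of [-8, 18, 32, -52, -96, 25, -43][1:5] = [18, 32, -52, -96]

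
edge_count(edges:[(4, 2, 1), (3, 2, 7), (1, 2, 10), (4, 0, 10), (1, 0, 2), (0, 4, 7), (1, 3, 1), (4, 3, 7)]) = 8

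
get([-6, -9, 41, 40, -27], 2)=41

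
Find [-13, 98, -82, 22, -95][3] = 22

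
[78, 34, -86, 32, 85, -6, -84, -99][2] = -86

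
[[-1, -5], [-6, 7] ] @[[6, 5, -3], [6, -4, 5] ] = C[0][0] = (-1)*(6) + (-5)*(6) = -36
C[0][1] = (-1)*(5) + (-5)*(-4) = 15
C[0][2] = (-1)*(-3) + (-5)*(5) = -22
C[1][0] = (-6)*(6) + (7)*(6) = 6
C[1][1] = (-6)*(5) + (7)*(-4) = -58
C[1][2] = (-6)*(-3) + (7)*(5) = 53
= [[-36, 15, -22], [6, -58, 53]]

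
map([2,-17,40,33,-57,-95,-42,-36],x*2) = 2*2=4, -17*2=-34, 40*2=80, 33*2=66, -57*2=-114, -95*2=-190, -42*2=-84, -36*2=-72
= [4, -34, 80, 66, -114, -190, -84, -72]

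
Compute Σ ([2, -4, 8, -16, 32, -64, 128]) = 2 + -4 + 8 + -16 + 32 + -64 + 128
= 86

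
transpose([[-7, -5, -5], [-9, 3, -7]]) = [[-7, -9], [-5, 3], [-5, -7]]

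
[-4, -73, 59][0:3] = [-4, -73, 59]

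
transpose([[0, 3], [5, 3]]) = [[0, 5], [3, 3]]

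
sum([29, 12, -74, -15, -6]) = -54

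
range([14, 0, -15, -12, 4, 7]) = 29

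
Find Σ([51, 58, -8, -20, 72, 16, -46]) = 123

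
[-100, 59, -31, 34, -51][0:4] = [-100, 59, -31, 34]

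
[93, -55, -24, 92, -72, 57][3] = 92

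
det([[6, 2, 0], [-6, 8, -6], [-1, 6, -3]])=(1)*(6)*det([[8, -6], [6, -3]]) + (-1)*(2)*det([[-6, -6], [-1, -3]]) + (1)*(0)*det([[-6, 8], [-1, 6]])
= 72 + -24 + 0
= 48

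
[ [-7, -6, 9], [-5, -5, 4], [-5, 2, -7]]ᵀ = [[-7, -5, -5], [-6, -5, 2], [9, 4, -7]]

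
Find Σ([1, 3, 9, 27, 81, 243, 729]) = 1 + 3 + 9 + 27 + 81 + 243 + 729
= 1093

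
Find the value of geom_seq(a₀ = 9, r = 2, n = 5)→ [9, 18, 36, 72, 144]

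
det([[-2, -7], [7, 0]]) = 49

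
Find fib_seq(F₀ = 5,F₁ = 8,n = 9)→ [5, 8, 13, 21, 34, 55, 89, 144, 233]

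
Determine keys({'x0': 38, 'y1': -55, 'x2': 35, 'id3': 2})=['x0', 'y1', 'x2', 'id3']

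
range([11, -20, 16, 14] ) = 36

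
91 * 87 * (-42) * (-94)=31256316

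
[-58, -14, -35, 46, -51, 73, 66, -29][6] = 66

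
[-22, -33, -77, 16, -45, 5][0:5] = [-22, -33, -77, 16, -45]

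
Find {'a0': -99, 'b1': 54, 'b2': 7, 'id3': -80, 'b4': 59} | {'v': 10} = {'a0': -99, 'b1': 54, 'b2': 7, 'id3': -80, 'b4': 59, 'v': 10}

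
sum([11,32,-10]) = 33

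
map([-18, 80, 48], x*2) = -18*2=-36, 80*2=160, 48*2=96
= [-36, 160, 96]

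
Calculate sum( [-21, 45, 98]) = 122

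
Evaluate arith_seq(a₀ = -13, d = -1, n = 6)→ a_0 = -13 + 0*-1 = -13
a_1 = -13 + 1*-1 = -14
a_2 = -13 + 2*-1 = -15
...
= [-13, -14, -15, -16, -17, -18]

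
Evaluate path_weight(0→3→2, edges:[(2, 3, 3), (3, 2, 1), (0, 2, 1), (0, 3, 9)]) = w(0→3)=9 + w(3→2)=1
= 10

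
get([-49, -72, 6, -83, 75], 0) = -49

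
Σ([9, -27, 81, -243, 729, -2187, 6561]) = 9 + -27 + 81 + -243 + 729 + -2187 + 6561
= 4923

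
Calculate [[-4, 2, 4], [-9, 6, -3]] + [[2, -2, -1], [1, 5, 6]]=[[-2, 0, 3], [-8, 11, 3]]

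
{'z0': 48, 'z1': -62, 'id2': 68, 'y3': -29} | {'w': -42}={'z0': 48, 'z1': -62, 'id2': 68, 'y3': -29, 'w': -42}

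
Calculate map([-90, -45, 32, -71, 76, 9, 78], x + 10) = -90+10=-80, -45+10=-35, 32+10=42, -71+10=-61, 76+10=86, 9+10=19, 78+10=88
= [-80, -35, 42, -61, 86, 19, 88]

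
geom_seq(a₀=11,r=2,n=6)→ [11, 22, 44, 88, 176, 352]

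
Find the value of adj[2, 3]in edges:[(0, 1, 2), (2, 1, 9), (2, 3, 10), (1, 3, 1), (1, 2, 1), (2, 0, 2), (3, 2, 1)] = 10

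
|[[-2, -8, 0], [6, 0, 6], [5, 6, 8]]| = 216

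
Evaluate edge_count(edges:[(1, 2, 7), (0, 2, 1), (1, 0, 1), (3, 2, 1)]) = 4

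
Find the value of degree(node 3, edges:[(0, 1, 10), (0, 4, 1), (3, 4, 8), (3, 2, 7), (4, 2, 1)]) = incident: (3,4), (3,2)
= 2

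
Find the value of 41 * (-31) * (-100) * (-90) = -11439000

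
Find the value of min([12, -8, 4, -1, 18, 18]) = -8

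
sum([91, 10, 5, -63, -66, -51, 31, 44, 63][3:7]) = slice → [-63, -66, -51, 31]
(-63) + (-66) + (-51) + 31
= -149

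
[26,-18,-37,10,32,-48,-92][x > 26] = [32]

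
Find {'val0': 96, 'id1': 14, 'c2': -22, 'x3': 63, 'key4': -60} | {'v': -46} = {'val0': 96, 'id1': 14, 'c2': -22, 'x3': 63, 'key4': -60, 'v': -46}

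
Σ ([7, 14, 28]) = 49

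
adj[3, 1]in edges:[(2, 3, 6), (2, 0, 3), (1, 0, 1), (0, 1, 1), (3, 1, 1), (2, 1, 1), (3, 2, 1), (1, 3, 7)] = 1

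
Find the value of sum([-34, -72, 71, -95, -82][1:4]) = -96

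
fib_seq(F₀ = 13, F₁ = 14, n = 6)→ F_2 = F_1 + F_0 = 27
F_3 = F_2 + F_1 = 41
F_4 = F_3 + F_2 = 68
...
= [13, 14, 27, 41, 68, 109]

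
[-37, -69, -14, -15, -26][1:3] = [-69, -14]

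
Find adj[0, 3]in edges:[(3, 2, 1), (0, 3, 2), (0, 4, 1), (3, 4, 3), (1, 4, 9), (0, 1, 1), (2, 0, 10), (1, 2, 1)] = 2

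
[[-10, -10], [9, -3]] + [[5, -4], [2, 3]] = [[-5, -14], [11, 0]]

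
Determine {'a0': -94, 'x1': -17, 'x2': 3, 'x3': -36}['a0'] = -94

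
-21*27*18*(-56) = 571536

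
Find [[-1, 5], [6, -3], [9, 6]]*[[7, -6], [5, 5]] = C[0][0] = (-1)*(7) + (5)*(5) = 18
C[0][1] = (-1)*(-6) + (5)*(5) = 31
C[1][0] = (6)*(7) + (-3)*(5) = 27
C[1][1] = (6)*(-6) + (-3)*(5) = -51
C[2][0] = (9)*(7) + (6)*(5) = 93
C[2][1] = (9)*(-6) + (6)*(5) = -24
= [[18, 31], [27, -51], [93, -24]]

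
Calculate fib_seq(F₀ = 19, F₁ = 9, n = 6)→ [19, 9, 28, 37, 65, 102]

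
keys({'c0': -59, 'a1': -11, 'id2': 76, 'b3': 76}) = ['c0', 'a1', 'id2', 'b3']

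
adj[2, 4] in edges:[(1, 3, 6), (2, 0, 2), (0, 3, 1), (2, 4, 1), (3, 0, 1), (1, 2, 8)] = 1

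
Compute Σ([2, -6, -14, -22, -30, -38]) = 2 + (-6) + (-14) + (-22) + (-30) + (-38)
= -108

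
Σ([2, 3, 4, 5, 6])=2 + 3 + 4 + 5 + 6
= 20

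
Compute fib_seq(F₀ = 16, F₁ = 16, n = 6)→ [16, 16, 32, 48, 80, 128]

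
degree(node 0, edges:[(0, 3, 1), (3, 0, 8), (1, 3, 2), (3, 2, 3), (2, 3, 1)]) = incident: (0,3), (3,0)
= 2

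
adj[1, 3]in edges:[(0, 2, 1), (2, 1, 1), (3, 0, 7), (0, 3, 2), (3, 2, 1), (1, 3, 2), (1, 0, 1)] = 2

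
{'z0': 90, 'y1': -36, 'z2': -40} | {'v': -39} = {'z0': 90, 'y1': -36, 'z2': -40, 'v': -39}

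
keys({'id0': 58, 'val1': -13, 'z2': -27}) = ['id0', 'val1', 'z2']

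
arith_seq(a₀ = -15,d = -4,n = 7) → a_0 = -15 + 0*-4 = -15
a_1 = -15 + 1*-4 = -19
a_2 = -15 + 2*-4 = -23
...
= [-15, -19, -23, -27, -31, -35, -39]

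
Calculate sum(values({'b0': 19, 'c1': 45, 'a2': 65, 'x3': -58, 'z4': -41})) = 19 + 45 + 65 + (-58) + (-41)
= 30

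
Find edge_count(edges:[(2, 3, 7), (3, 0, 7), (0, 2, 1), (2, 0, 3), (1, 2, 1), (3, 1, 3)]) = 6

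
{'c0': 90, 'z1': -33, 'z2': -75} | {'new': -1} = {'c0': 90, 'z1': -33, 'z2': -75, 'new': -1}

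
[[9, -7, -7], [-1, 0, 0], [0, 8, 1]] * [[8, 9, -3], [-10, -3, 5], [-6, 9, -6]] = [[184, 39, -20], [-8, -9, 3], [-86, -15, 34]]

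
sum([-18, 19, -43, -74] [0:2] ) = 1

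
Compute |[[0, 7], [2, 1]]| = -14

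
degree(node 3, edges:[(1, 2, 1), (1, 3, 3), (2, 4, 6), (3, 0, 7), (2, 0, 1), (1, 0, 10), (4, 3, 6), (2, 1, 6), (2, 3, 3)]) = incident: (1,3), (3,0), (4,3), (2,3)
= 4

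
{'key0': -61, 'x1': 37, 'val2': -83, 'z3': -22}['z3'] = -22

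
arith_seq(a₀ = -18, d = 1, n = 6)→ a_0 = -18 + 0*1 = -18
a_1 = -18 + 1*1 = -17
a_2 = -18 + 2*1 = -16
...
= [-18, -17, -16, -15, -14, -13]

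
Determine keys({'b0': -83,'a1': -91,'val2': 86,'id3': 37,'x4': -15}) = ['b0', 'a1', 'val2', 'id3', 'x4']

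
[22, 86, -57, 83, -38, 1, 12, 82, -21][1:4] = [86, -57, 83]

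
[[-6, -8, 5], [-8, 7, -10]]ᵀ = [[-6, -8], [-8, 7], [5, -10]]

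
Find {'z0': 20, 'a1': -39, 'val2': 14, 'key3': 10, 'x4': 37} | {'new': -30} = {'z0': 20, 'a1': -39, 'val2': 14, 'key3': 10, 'x4': 37, 'new': -30}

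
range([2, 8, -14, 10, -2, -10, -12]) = 24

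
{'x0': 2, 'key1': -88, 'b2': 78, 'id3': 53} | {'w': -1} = {'x0': 2, 'key1': -88, 'b2': 78, 'id3': 53, 'w': -1}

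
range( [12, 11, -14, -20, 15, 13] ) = 35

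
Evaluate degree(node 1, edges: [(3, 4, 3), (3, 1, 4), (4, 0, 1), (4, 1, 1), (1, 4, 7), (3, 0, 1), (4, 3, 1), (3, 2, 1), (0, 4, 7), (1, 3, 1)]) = incident: (3,1), (4,1), (1,4), (1,3)
= 4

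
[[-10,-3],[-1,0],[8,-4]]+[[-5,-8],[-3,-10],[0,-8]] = [[-15, -11], [-4, -10], [8, -12]]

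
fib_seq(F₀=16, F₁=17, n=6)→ [16, 17, 33, 50, 83, 133]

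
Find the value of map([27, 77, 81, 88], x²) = (27)²=729, (77)²=5929, (81)²=6561, (88)²=7744
= [729, 5929, 6561, 7744]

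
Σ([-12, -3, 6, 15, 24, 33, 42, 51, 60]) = 216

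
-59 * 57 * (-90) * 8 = 2421360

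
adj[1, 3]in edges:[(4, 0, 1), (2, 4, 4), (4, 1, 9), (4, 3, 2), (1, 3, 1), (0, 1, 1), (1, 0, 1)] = 1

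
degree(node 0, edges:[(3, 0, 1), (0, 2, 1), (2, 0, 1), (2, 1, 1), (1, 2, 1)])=3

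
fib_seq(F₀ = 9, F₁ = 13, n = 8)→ F_2 = F_1 + F_0 = 22
F_3 = F_2 + F_1 = 35
F_4 = F_3 + F_2 = 57
...
= [9, 13, 22, 35, 57, 92, 149, 241]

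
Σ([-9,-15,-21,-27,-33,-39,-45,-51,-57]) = (-9) + (-15) + (-21) + (-27) + (-33) + (-39) + (-45) + (-51) + (-57)
= -297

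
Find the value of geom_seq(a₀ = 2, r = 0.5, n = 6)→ a_0 = 2*0.5^0 = 2.0
a_1 = 2*0.5^1 = 1.0
a_2 = 2*0.5^2 = 0.5
...
= [2.0, 1.0, 0.5, 0.25, 0.125, 0.0625]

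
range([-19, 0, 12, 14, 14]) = 33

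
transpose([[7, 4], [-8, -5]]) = [[7, -8], [4, -5]]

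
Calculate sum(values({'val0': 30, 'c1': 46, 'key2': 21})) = 97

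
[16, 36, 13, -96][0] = 16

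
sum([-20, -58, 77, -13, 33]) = 19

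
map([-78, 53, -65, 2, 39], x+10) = [-68, 63, -55, 12, 49]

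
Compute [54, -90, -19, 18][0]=54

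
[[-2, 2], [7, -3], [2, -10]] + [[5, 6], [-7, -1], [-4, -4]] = [[3, 8], [0, -4], [-2, -14]]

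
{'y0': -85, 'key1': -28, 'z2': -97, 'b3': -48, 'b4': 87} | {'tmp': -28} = {'y0': -85, 'key1': -28, 'z2': -97, 'b3': -48, 'b4': 87, 'tmp': -28}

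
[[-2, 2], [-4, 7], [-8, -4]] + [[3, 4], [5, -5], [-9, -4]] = [[1, 6], [1, 2], [-17, -8]]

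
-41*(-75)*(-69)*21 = -4455675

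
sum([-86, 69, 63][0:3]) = slice → [-86, 69, 63]
(-86) + 69 + 63
= 46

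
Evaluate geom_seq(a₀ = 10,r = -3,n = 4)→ a_0 = 10*(-3)^0 = 10
a_1 = 10*(-3)^1 = -30
a_2 = 10*(-3)^2 = 90
...
= [10, -30, 90, -270]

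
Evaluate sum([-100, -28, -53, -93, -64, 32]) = (-100) + (-28) + (-53) + (-93) + (-64) + 32
= -306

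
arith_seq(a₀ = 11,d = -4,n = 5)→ a_0 = 11 + 0*-4 = 11
a_1 = 11 + 1*-4 = 7
a_2 = 11 + 2*-4 = 3
...
= [11, 7, 3, -1, -5]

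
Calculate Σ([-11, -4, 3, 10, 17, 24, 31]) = 70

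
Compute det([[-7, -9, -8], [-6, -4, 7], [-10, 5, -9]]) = 1669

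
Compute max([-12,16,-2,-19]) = 16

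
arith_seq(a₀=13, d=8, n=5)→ a_0 = 13 + 0*8 = 13
a_1 = 13 + 1*8 = 21
a_2 = 13 + 2*8 = 29
...
= [13, 21, 29, 37, 45]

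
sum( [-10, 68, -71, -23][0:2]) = slice → [-10, 68]
(-10) + 68
= 58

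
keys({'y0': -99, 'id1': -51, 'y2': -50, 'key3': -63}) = ['y0', 'id1', 'y2', 'key3']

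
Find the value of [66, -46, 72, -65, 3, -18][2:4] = [72, -65]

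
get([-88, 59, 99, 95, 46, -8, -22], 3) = 95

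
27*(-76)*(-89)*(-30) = -5478840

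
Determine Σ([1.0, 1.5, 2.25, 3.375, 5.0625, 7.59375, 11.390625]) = 32.171875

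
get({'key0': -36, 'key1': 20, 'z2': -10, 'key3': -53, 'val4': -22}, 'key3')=-53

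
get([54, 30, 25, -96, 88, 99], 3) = -96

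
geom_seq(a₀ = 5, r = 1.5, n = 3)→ [5.0, 7.5, 11.25]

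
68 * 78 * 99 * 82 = 43057872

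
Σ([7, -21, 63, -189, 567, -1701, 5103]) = 7 + -21 + 63 + -189 + 567 + -1701 + 5103
= 3829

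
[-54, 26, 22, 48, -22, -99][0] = -54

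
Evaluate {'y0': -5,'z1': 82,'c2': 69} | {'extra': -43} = {'y0': -5, 'z1': 82, 'c2': 69, 'extra': -43}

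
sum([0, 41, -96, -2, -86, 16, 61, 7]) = -59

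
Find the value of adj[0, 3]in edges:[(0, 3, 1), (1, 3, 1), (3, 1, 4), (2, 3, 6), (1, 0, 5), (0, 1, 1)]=1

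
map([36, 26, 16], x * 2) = 36*2=72, 26*2=52, 16*2=32
= [72, 52, 32]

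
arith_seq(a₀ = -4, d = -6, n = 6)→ [-4, -10, -16, -22, -28, -34]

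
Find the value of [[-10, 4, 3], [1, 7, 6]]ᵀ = [[-10, 1], [4, 7], [3, 6]]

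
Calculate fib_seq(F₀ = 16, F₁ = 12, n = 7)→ F_2 = F_1 + F_0 = 28
F_3 = F_2 + F_1 = 40
F_4 = F_3 + F_2 = 68
...
= [16, 12, 28, 40, 68, 108, 176]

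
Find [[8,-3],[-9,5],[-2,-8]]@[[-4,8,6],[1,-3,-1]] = C[0][0] = (8)*(-4) + (-3)*(1) = -35
C[0][1] = (8)*(8) + (-3)*(-3) = 73
C[0][2] = (8)*(6) + (-3)*(-1) = 51
C[1][0] = (-9)*(-4) + (5)*(1) = 41
C[1][1] = (-9)*(8) + (5)*(-3) = -87
C[1][2] = (-9)*(6) + (5)*(-1) = -59
... (3 more cells)
= [[-35, 73, 51], [41, -87, -59], [0, 8, -4]]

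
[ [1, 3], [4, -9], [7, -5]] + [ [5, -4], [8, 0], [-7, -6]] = [[6, -1], [12, -9], [0, -11]]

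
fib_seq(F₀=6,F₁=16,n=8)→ [6, 16, 22, 38, 60, 98, 158, 256]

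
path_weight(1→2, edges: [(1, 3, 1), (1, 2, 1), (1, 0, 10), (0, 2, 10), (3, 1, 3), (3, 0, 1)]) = 1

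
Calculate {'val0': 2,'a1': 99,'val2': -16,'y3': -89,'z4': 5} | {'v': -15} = {'val0': 2, 'a1': 99, 'val2': -16, 'y3': -89, 'z4': 5, 'v': -15}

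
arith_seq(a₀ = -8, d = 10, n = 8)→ [-8, 2, 12, 22, 32, 42, 52, 62]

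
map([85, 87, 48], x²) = [7225, 7569, 2304]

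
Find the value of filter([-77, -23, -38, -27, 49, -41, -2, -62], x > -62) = keep x where x > -62: -77✗, -23✓, -38✓, -27✓, 49✓, -41✓, -2✓, -62✗
= [-23, -38, -27, 49, -41, -2]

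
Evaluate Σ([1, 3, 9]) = 1 + 3 + 9
= 13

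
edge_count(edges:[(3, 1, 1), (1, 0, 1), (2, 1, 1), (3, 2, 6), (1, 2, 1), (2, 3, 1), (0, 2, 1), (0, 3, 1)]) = 8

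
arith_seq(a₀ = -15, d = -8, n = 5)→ [-15, -23, -31, -39, -47]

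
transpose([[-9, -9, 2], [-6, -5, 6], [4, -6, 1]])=[[-9, -6, 4], [-9, -5, -6], [2, 6, 1]]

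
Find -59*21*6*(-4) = 29736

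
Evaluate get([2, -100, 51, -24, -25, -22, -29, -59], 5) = -22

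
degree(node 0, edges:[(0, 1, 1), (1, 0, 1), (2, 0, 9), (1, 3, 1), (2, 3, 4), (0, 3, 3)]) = 4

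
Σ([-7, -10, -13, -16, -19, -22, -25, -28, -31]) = -171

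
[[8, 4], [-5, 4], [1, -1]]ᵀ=[[8, -5, 1], [4, 4, -1]]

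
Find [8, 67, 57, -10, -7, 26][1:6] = [67, 57, -10, -7, 26]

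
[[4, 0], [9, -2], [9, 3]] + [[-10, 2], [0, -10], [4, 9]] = [[-6, 2], [9, -12], [13, 12]]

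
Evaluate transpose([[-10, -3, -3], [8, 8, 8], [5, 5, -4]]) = [[-10, 8, 5], [-3, 8, 5], [-3, 8, -4]]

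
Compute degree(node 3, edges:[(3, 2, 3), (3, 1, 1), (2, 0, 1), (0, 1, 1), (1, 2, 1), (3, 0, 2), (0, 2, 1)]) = incident: (3,2), (3,1), (3,0)
= 3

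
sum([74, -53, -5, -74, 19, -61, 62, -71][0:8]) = slice → [74, -53, -5, -74, 19, -61, 62, -71]
74 + (-53) + (-5) + (-74) + 19 + (-61) + 62 + (-71)
= -109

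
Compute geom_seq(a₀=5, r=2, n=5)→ a_0 = 5*2^0 = 5
a_1 = 5*2^1 = 10
a_2 = 5*2^2 = 20
...
= [5, 10, 20, 40, 80]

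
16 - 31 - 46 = -61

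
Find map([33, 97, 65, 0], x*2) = [66, 194, 130, 0]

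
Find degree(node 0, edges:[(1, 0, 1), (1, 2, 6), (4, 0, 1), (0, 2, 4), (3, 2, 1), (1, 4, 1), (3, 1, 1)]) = 3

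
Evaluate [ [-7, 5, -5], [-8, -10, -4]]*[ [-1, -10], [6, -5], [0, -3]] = [[37, 60], [-52, 142]]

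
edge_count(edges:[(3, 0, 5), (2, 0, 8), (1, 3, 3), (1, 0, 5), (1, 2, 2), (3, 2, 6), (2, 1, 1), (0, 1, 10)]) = 8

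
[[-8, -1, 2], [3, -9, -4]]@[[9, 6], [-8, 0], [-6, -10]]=[[-76, -68], [123, 58]]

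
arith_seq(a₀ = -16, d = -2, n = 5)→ [-16, -18, -20, -22, -24]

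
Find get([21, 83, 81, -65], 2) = 81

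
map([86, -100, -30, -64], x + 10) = 86+10=96, -100+10=-90, -30+10=-20, -64+10=-54
= [96, -90, -20, -54]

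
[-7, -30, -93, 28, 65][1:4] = [-30, -93, 28]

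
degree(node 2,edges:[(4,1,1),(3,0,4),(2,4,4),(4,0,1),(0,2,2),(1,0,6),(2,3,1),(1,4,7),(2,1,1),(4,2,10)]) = incident: (2,4), (0,2), (2,3), (2,1), (4,2)
= 5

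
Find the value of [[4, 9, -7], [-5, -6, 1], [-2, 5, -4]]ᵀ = [[4, -5, -2], [9, -6, 5], [-7, 1, -4]]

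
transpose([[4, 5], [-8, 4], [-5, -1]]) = [[4, -8, -5], [5, 4, -1]]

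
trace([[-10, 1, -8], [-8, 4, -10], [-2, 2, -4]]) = -10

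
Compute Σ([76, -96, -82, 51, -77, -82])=76 + (-96) + (-82) + 51 + (-77) + (-82)
= -210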